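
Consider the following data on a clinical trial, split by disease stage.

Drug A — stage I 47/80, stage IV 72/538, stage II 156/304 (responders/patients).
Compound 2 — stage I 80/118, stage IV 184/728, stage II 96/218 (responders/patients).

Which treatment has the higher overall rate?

Compound 2

Stage I: Drug A 47/80 = 58.8%, Compound 2 80/118 = 67.8% → Compound 2
Stage IV: Drug A 72/538 = 13.4%, Compound 2 184/728 = 25.3% → Compound 2
Stage II: Drug A 156/304 = 51.3%, Compound 2 96/218 = 44.0% → Drug A
Overall: Drug A 275/922 = 29.8%, Compound 2 360/1064 = 33.8% → Compound 2
(Neither sweeps every disease group, but Compound 2 has the higher pooled rate.)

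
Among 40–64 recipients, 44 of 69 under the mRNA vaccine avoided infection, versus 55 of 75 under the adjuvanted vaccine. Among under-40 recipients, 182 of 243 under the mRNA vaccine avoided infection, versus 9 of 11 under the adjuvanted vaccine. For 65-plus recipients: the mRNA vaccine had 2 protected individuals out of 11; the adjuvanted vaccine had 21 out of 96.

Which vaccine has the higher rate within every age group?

the adjuvanted vaccine

40–64: the mRNA vaccine 44/69 = 63.8%, the adjuvanted vaccine 55/75 = 73.3% → the adjuvanted vaccine
Under-40: the mRNA vaccine 182/243 = 74.9%, the adjuvanted vaccine 9/11 = 81.8% → the adjuvanted vaccine
65-plus: the mRNA vaccine 2/11 = 18.2%, the adjuvanted vaccine 21/96 = 21.9% → the adjuvanted vaccine
The adjuvanted vaccine has the higher rate in all 3 groups.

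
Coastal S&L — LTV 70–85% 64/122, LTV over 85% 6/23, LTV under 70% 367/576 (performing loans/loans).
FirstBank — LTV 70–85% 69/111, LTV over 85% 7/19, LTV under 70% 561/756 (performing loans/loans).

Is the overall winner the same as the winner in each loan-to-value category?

Yes

LTV 70–85%: Coastal S&L 64/122 = 52.5%, FirstBank 69/111 = 62.2% → FirstBank
LTV over 85%: Coastal S&L 6/23 = 26.1%, FirstBank 7/19 = 36.8% → FirstBank
LTV under 70%: Coastal S&L 367/576 = 63.7%, FirstBank 561/756 = 74.2% → FirstBank
Overall: Coastal S&L 437/721 = 60.6%, FirstBank 637/886 = 71.9% → FirstBank
FirstBank wins overall and in every loan-to-value group — no reversal.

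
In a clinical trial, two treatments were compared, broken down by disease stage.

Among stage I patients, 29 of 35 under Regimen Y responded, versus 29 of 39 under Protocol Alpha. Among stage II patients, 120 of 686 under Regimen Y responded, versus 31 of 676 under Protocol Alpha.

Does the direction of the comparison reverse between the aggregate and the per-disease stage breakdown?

Stage I: Regimen Y 29/35 = 82.9%, Protocol Alpha 29/39 = 74.4% → Regimen Y
Stage II: Regimen Y 120/686 = 17.5%, Protocol Alpha 31/676 = 4.6% → Regimen Y
Overall: Regimen Y 149/721 = 20.7%, Protocol Alpha 60/715 = 8.4% → Regimen Y
Regimen Y wins overall and in every disease group — no reversal.

No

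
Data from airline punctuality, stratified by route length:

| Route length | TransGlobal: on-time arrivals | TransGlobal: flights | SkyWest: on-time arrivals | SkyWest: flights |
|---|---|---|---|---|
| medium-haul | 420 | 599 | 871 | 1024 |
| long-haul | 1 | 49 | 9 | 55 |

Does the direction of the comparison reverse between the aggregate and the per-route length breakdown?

Medium-haul: TransGlobal 420/599 = 70.1%, SkyWest 871/1024 = 85.1% → SkyWest
Long-haul: TransGlobal 1/49 = 2.0%, SkyWest 9/55 = 16.4% → SkyWest
Overall: TransGlobal 421/648 = 65.0%, SkyWest 880/1079 = 81.6% → SkyWest
SkyWest wins overall and in every route group — no reversal.

No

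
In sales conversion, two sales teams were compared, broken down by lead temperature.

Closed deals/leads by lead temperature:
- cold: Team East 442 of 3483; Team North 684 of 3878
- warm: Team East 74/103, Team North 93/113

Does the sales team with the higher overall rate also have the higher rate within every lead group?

Yes

Cold: Team East 442/3483 = 12.7%, Team North 684/3878 = 17.6% → Team North
Warm: Team East 74/103 = 71.8%, Team North 93/113 = 82.3% → Team North
Overall: Team East 516/3586 = 14.4%, Team North 777/3991 = 19.5% → Team North
Team North wins overall and in every lead group — no reversal.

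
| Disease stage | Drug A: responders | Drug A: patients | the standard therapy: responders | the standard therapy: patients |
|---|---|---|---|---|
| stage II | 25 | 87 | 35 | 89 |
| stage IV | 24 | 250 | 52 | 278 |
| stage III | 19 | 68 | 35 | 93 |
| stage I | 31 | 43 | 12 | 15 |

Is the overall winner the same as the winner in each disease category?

Yes

Stage II: Drug A 25/87 = 28.7%, the standard therapy 35/89 = 39.3% → the standard therapy
Stage IV: Drug A 24/250 = 9.6%, the standard therapy 52/278 = 18.7% → the standard therapy
Stage III: Drug A 19/68 = 27.9%, the standard therapy 35/93 = 37.6% → the standard therapy
Stage I: Drug A 31/43 = 72.1%, the standard therapy 12/15 = 80.0% → the standard therapy
Overall: Drug A 99/448 = 22.1%, the standard therapy 134/475 = 28.2% → the standard therapy
The standard therapy wins overall and in every disease group — no reversal.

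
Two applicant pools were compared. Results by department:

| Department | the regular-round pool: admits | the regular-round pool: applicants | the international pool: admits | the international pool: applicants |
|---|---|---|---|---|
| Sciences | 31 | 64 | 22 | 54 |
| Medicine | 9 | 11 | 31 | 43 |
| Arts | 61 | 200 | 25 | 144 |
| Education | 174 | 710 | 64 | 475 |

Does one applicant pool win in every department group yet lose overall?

No

Sciences: the regular-round pool 31/64 = 48.4%, the international pool 22/54 = 40.7% → the regular-round pool
Medicine: the regular-round pool 9/11 = 81.8%, the international pool 31/43 = 72.1% → the regular-round pool
Arts: the regular-round pool 61/200 = 30.5%, the international pool 25/144 = 17.4% → the regular-round pool
Education: the regular-round pool 174/710 = 24.5%, the international pool 64/475 = 13.5% → the regular-round pool
Overall: the regular-round pool 275/985 = 27.9%, the international pool 142/716 = 19.8% → the regular-round pool
The regular-round pool wins overall and in every department group — no reversal.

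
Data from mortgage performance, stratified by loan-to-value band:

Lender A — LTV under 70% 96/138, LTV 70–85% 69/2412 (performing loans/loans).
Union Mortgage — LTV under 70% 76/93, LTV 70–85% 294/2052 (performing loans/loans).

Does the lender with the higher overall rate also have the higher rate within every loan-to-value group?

LTV under 70%: Lender A 96/138 = 69.6%, Union Mortgage 76/93 = 81.7% → Union Mortgage
LTV 70–85%: Lender A 69/2412 = 2.9%, Union Mortgage 294/2052 = 14.3% → Union Mortgage
Overall: Lender A 165/2550 = 6.5%, Union Mortgage 370/2145 = 17.2% → Union Mortgage
Union Mortgage wins overall and in every loan-to-value group — no reversal.

Yes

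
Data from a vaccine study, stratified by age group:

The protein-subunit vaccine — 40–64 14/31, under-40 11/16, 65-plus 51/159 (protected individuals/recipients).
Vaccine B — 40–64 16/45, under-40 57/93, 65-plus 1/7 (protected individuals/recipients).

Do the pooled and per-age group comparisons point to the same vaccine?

No

40–64: the protein-subunit vaccine 14/31 = 45.2%, Vaccine B 16/45 = 35.6% → the protein-subunit vaccine
Under-40: the protein-subunit vaccine 11/16 = 68.8%, Vaccine B 57/93 = 61.3% → the protein-subunit vaccine
65-plus: the protein-subunit vaccine 51/159 = 32.1%, Vaccine B 1/7 = 14.3% → the protein-subunit vaccine
Overall: the protein-subunit vaccine 76/206 = 36.9%, Vaccine B 74/145 = 51.0% → Vaccine B
The protein-subunit vaccine wins each age group but Vaccine B wins overall — the comparison reverses. The protein-subunit vaccine's recipients skew toward 65-plus, which has a lower base rate.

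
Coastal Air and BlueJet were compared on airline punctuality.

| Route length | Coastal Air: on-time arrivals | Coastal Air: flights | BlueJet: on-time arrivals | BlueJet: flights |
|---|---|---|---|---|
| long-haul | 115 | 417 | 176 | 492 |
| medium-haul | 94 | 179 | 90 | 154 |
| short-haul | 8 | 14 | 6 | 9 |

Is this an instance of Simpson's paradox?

Long-haul: Coastal Air 115/417 = 27.6%, BlueJet 176/492 = 35.8% → BlueJet
Medium-haul: Coastal Air 94/179 = 52.5%, BlueJet 90/154 = 58.4% → BlueJet
Short-haul: Coastal Air 8/14 = 57.1%, BlueJet 6/9 = 66.7% → BlueJet
Overall: Coastal Air 217/610 = 35.6%, BlueJet 272/655 = 41.5% → BlueJet
BlueJet wins overall and in every route group — no reversal.

No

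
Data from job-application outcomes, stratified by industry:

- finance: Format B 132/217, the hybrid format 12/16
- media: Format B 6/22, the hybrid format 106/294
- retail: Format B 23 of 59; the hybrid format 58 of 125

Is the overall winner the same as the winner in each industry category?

Finance: Format B 132/217 = 60.8%, the hybrid format 12/16 = 75.0% → the hybrid format
Media: Format B 6/22 = 27.3%, the hybrid format 106/294 = 36.1% → the hybrid format
Retail: Format B 23/59 = 39.0%, the hybrid format 58/125 = 46.4% → the hybrid format
Overall: Format B 161/298 = 54.0%, the hybrid format 176/435 = 40.5% → Format B
The hybrid format wins each industry group but Format B wins overall — the comparison reverses. The hybrid format's applications skew toward media, which has a lower base rate.

No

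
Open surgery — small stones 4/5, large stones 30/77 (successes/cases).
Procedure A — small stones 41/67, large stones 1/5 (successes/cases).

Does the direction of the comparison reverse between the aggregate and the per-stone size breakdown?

Yes

Small stones: open surgery 4/5 = 80.0%, Procedure A 41/67 = 61.2% → open surgery
Large stones: open surgery 30/77 = 39.0%, Procedure A 1/5 = 20.0% → open surgery
Overall: open surgery 34/82 = 41.5%, Procedure A 42/72 = 58.3% → Procedure A
Open surgery wins each stone group but Procedure A wins overall — the comparison reverses. Open surgery's cases skew toward large stones, which has a lower base rate.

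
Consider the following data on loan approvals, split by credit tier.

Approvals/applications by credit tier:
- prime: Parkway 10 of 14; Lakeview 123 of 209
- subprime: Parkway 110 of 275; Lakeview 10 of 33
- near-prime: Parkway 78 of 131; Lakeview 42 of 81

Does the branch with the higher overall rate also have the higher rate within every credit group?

Prime: Parkway 10/14 = 71.4%, Lakeview 123/209 = 58.9% → Parkway
Subprime: Parkway 110/275 = 40.0%, Lakeview 10/33 = 30.3% → Parkway
Near-prime: Parkway 78/131 = 59.5%, Lakeview 42/81 = 51.9% → Parkway
Overall: Parkway 198/420 = 47.1%, Lakeview 175/323 = 54.2% → Lakeview
Parkway wins each credit group but Lakeview wins overall — the comparison reverses. Parkway's applications skew toward subprime, which has a lower base rate.

No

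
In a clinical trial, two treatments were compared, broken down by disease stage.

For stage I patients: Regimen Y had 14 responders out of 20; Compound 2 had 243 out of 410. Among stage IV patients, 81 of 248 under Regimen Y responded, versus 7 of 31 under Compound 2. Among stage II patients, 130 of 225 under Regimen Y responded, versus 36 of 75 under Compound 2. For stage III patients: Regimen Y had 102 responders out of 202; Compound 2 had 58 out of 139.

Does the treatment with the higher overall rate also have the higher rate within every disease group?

Stage I: Regimen Y 14/20 = 70.0%, Compound 2 243/410 = 59.3% → Regimen Y
Stage IV: Regimen Y 81/248 = 32.7%, Compound 2 7/31 = 22.6% → Regimen Y
Stage II: Regimen Y 130/225 = 57.8%, Compound 2 36/75 = 48.0% → Regimen Y
Stage III: Regimen Y 102/202 = 50.5%, Compound 2 58/139 = 41.7% → Regimen Y
Overall: Regimen Y 327/695 = 47.1%, Compound 2 344/655 = 52.5% → Compound 2
Regimen Y wins each disease group but Compound 2 wins overall — the comparison reverses. Regimen Y's patients skew toward stage IV, which has a lower base rate.

No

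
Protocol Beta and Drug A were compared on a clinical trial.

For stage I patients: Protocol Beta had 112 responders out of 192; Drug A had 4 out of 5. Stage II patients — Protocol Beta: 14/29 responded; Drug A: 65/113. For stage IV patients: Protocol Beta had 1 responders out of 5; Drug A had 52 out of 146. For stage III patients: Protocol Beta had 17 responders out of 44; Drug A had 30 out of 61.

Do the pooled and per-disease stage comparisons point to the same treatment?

No

Stage I: Protocol Beta 112/192 = 58.3%, Drug A 4/5 = 80.0% → Drug A
Stage II: Protocol Beta 14/29 = 48.3%, Drug A 65/113 = 57.5% → Drug A
Stage IV: Protocol Beta 1/5 = 20.0%, Drug A 52/146 = 35.6% → Drug A
Stage III: Protocol Beta 17/44 = 38.6%, Drug A 30/61 = 49.2% → Drug A
Overall: Protocol Beta 144/270 = 53.3%, Drug A 151/325 = 46.5% → Protocol Beta
Drug A wins each disease group but Protocol Beta wins overall — the comparison reverses. Drug A's patients skew toward stage IV, which has a lower base rate.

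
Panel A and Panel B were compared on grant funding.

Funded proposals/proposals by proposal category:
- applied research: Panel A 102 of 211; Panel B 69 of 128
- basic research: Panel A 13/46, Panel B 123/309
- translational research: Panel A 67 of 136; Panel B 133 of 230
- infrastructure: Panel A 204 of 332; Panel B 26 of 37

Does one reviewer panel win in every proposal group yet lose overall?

Yes

Applied research: Panel A 102/211 = 48.3%, Panel B 69/128 = 53.9% → Panel B
Basic research: Panel A 13/46 = 28.3%, Panel B 123/309 = 39.8% → Panel B
Translational research: Panel A 67/136 = 49.3%, Panel B 133/230 = 57.8% → Panel B
Infrastructure: Panel A 204/332 = 61.4%, Panel B 26/37 = 70.3% → Panel B
Overall: Panel A 386/725 = 53.2%, Panel B 351/704 = 49.9% → Panel A
Panel B wins each proposal group but Panel A wins overall — the comparison reverses. Panel B's proposals skew toward basic research, which has a lower base rate.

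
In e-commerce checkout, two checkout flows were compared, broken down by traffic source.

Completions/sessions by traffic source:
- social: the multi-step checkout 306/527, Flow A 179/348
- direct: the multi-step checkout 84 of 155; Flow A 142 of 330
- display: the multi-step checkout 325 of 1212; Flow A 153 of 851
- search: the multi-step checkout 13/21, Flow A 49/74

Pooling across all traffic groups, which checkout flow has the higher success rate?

Social: the multi-step checkout 306/527 = 58.1%, Flow A 179/348 = 51.4% → the multi-step checkout
Direct: the multi-step checkout 84/155 = 54.2%, Flow A 142/330 = 43.0% → the multi-step checkout
Display: the multi-step checkout 325/1212 = 26.8%, Flow A 153/851 = 18.0% → the multi-step checkout
Search: the multi-step checkout 13/21 = 61.9%, Flow A 49/74 = 66.2% → Flow A
Overall: the multi-step checkout 728/1915 = 38.0%, Flow A 523/1603 = 32.6% → the multi-step checkout
(Neither sweeps every traffic group, but the multi-step checkout has the higher pooled rate.)

the multi-step checkout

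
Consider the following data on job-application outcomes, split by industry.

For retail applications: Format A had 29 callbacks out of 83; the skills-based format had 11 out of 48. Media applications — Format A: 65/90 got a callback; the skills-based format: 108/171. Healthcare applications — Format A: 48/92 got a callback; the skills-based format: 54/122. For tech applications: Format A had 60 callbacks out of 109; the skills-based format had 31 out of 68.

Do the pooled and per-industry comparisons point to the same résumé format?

Retail: Format A 29/83 = 34.9%, the skills-based format 11/48 = 22.9% → Format A
Media: Format A 65/90 = 72.2%, the skills-based format 108/171 = 63.2% → Format A
Healthcare: Format A 48/92 = 52.2%, the skills-based format 54/122 = 44.3% → Format A
Tech: Format A 60/109 = 55.0%, the skills-based format 31/68 = 45.6% → Format A
Overall: Format A 202/374 = 54.0%, the skills-based format 204/409 = 49.9% → Format A
Format A wins overall and in every industry group — no reversal.

Yes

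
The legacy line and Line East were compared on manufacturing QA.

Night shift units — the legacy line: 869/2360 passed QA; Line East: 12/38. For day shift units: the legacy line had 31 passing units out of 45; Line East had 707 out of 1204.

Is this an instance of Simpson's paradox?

Yes

Night shift: the legacy line 869/2360 = 36.8%, Line East 12/38 = 31.6% → the legacy line
Day shift: the legacy line 31/45 = 68.9%, Line East 707/1204 = 58.7% → the legacy line
Overall: the legacy line 900/2405 = 37.4%, Line East 719/1242 = 57.9% → Line East
The legacy line wins each shift group but Line East wins overall — the comparison reverses. The legacy line's units skew toward night shift, which has a lower base rate.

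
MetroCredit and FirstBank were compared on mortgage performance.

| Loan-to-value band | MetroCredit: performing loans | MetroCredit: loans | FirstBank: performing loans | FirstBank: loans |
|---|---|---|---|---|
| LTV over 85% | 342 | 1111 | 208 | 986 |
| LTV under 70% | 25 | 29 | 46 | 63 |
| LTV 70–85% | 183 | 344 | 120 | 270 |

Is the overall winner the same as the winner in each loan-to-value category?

Yes

LTV over 85%: MetroCredit 342/1111 = 30.8%, FirstBank 208/986 = 21.1% → MetroCredit
LTV under 70%: MetroCredit 25/29 = 86.2%, FirstBank 46/63 = 73.0% → MetroCredit
LTV 70–85%: MetroCredit 183/344 = 53.2%, FirstBank 120/270 = 44.4% → MetroCredit
Overall: MetroCredit 550/1484 = 37.1%, FirstBank 374/1319 = 28.4% → MetroCredit
MetroCredit wins overall and in every loan-to-value group — no reversal.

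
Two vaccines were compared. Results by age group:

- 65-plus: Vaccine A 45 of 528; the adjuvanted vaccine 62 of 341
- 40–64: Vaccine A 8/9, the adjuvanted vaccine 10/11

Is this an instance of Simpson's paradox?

65-plus: Vaccine A 45/528 = 8.5%, the adjuvanted vaccine 62/341 = 18.2% → the adjuvanted vaccine
40–64: Vaccine A 8/9 = 88.9%, the adjuvanted vaccine 10/11 = 90.9% → the adjuvanted vaccine
Overall: Vaccine A 53/537 = 9.9%, the adjuvanted vaccine 72/352 = 20.5% → the adjuvanted vaccine
The adjuvanted vaccine wins overall and in every age group — no reversal.

No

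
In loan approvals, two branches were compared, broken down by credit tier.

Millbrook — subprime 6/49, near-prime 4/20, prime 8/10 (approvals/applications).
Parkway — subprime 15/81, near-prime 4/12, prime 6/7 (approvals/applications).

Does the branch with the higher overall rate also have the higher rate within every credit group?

Yes

Subprime: Millbrook 6/49 = 12.2%, Parkway 15/81 = 18.5% → Parkway
Near-prime: Millbrook 4/20 = 20.0%, Parkway 4/12 = 33.3% → Parkway
Prime: Millbrook 8/10 = 80.0%, Parkway 6/7 = 85.7% → Parkway
Overall: Millbrook 18/79 = 22.8%, Parkway 25/100 = 25.0% → Parkway
Parkway wins overall and in every credit group — no reversal.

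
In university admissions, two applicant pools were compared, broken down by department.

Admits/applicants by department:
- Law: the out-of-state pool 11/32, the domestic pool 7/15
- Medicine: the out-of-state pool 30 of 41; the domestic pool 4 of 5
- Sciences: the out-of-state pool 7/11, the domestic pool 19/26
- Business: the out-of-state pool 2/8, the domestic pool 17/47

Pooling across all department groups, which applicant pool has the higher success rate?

Law: the out-of-state pool 11/32 = 34.4%, the domestic pool 7/15 = 46.7% → the domestic pool
Medicine: the out-of-state pool 30/41 = 73.2%, the domestic pool 4/5 = 80.0% → the domestic pool
Sciences: the out-of-state pool 7/11 = 63.6%, the domestic pool 19/26 = 73.1% → the domestic pool
Business: the out-of-state pool 2/8 = 25.0%, the domestic pool 17/47 = 36.2% → the domestic pool
Overall: the out-of-state pool 50/92 = 54.3%, the domestic pool 47/93 = 50.5% → the out-of-state pool
(The domestic pool wins every department group but the out-of-state pool wins overall — the domestic pool's applicants skew toward the low-rate Business group.)

the out-of-state pool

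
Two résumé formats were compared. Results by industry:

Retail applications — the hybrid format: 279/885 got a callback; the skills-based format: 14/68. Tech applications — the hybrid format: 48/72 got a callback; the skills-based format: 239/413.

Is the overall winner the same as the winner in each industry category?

No

Retail: the hybrid format 279/885 = 31.5%, the skills-based format 14/68 = 20.6% → the hybrid format
Tech: the hybrid format 48/72 = 66.7%, the skills-based format 239/413 = 57.9% → the hybrid format
Overall: the hybrid format 327/957 = 34.2%, the skills-based format 253/481 = 52.6% → the skills-based format
The hybrid format wins each industry group but the skills-based format wins overall — the comparison reverses. The hybrid format's applications skew toward retail, which has a lower base rate.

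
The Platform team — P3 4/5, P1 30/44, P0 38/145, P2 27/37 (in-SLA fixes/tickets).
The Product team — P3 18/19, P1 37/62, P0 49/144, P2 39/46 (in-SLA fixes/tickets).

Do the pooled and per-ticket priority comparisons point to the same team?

P3: the Platform team 4/5 = 80.0%, the Product team 18/19 = 94.7% → the Product team
P1: the Platform team 30/44 = 68.2%, the Product team 37/62 = 59.7% → the Platform team
P0: the Platform team 38/145 = 26.2%, the Product team 49/144 = 34.0% → the Product team
P2: the Platform team 27/37 = 73.0%, the Product team 39/46 = 84.8% → the Product team
Overall: the Platform team 99/231 = 42.9%, the Product team 143/271 = 52.8% → the Product team
Neither sweeps: the Platform team wins 1 of 4 groups, the Product team wins 3. The Product team wins overall but not every group — no Simpson reversal.

No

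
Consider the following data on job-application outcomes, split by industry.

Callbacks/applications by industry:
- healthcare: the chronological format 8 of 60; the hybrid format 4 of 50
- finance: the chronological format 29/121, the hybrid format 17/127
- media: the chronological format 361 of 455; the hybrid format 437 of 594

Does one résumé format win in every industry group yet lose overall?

Healthcare: the chronological format 8/60 = 13.3%, the hybrid format 4/50 = 8.0% → the chronological format
Finance: the chronological format 29/121 = 24.0%, the hybrid format 17/127 = 13.4% → the chronological format
Media: the chronological format 361/455 = 79.3%, the hybrid format 437/594 = 73.6% → the chronological format
Overall: the chronological format 398/636 = 62.6%, the hybrid format 458/771 = 59.4% → the chronological format
The chronological format wins overall and in every industry group — no reversal.

No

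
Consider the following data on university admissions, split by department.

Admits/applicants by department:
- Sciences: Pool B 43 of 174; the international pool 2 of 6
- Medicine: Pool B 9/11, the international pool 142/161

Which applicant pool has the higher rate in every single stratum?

Sciences: Pool B 43/174 = 24.7%, the international pool 2/6 = 33.3% → the international pool
Medicine: Pool B 9/11 = 81.8%, the international pool 142/161 = 88.2% → the international pool
The international pool has the higher rate in both groups.

the international pool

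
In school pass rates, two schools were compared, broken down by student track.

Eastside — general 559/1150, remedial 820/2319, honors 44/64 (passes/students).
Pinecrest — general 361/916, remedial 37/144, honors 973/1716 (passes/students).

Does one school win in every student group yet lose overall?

Yes

General: Eastside 559/1150 = 48.6%, Pinecrest 361/916 = 39.4% → Eastside
Remedial: Eastside 820/2319 = 35.4%, Pinecrest 37/144 = 25.7% → Eastside
Honors: Eastside 44/64 = 68.8%, Pinecrest 973/1716 = 56.7% → Eastside
Overall: Eastside 1423/3533 = 40.3%, Pinecrest 1371/2776 = 49.4% → Pinecrest
Eastside wins each student group but Pinecrest wins overall — the comparison reverses. Eastside's students skew toward remedial, which has a lower base rate.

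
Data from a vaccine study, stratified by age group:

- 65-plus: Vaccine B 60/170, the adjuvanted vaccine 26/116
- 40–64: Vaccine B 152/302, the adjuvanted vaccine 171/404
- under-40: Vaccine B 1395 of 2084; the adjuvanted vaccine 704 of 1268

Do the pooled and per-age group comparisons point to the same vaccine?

Yes

65-plus: Vaccine B 60/170 = 35.3%, the adjuvanted vaccine 26/116 = 22.4% → Vaccine B
40–64: Vaccine B 152/302 = 50.3%, the adjuvanted vaccine 171/404 = 42.3% → Vaccine B
Under-40: Vaccine B 1395/2084 = 66.9%, the adjuvanted vaccine 704/1268 = 55.5% → Vaccine B
Overall: Vaccine B 1607/2556 = 62.9%, the adjuvanted vaccine 901/1788 = 50.4% → Vaccine B
Vaccine B wins overall and in every age group — no reversal.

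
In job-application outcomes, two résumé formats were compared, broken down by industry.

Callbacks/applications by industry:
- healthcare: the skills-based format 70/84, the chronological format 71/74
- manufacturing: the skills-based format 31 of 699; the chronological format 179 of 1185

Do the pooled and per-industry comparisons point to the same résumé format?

Healthcare: the skills-based format 70/84 = 83.3%, the chronological format 71/74 = 95.9% → the chronological format
Manufacturing: the skills-based format 31/699 = 4.4%, the chronological format 179/1185 = 15.1% → the chronological format
Overall: the skills-based format 101/783 = 12.9%, the chronological format 250/1259 = 19.9% → the chronological format
The chronological format wins overall and in every industry group — no reversal.

Yes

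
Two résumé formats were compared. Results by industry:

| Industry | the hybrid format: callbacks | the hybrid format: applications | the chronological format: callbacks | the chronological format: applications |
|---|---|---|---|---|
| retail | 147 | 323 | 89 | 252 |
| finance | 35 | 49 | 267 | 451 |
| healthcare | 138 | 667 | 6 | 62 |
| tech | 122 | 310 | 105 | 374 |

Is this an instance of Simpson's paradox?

Retail: the hybrid format 147/323 = 45.5%, the chronological format 89/252 = 35.3% → the hybrid format
Finance: the hybrid format 35/49 = 71.4%, the chronological format 267/451 = 59.2% → the hybrid format
Healthcare: the hybrid format 138/667 = 20.7%, the chronological format 6/62 = 9.7% → the hybrid format
Tech: the hybrid format 122/310 = 39.4%, the chronological format 105/374 = 28.1% → the hybrid format
Overall: the hybrid format 442/1349 = 32.8%, the chronological format 467/1139 = 41.0% → the chronological format
The hybrid format wins each industry group but the chronological format wins overall — the comparison reverses. The hybrid format's applications skew toward healthcare, which has a lower base rate.

Yes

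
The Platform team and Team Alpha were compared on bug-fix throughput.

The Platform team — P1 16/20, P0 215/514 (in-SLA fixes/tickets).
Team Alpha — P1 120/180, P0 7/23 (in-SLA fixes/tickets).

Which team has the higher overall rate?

P1: the Platform team 16/20 = 80.0%, Team Alpha 120/180 = 66.7% → the Platform team
P0: the Platform team 215/514 = 41.8%, Team Alpha 7/23 = 30.4% → the Platform team
Overall: the Platform team 231/534 = 43.3%, Team Alpha 127/203 = 62.6% → Team Alpha
(The Platform team wins every ticket group but Team Alpha wins overall — the Platform team's tickets skew toward the low-rate P0 group.)

Team Alpha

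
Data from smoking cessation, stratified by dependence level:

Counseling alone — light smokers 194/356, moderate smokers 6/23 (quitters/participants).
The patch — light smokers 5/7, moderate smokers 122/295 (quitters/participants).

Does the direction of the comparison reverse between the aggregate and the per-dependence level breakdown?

Yes

Light smokers: counseling alone 194/356 = 54.5%, the patch 5/7 = 71.4% → the patch
Moderate smokers: counseling alone 6/23 = 26.1%, the patch 122/295 = 41.4% → the patch
Overall: counseling alone 200/379 = 52.8%, the patch 127/302 = 42.1% → counseling alone
The patch wins each dependence group but counseling alone wins overall — the comparison reverses. The patch's participants skew toward moderate smokers, which has a lower base rate.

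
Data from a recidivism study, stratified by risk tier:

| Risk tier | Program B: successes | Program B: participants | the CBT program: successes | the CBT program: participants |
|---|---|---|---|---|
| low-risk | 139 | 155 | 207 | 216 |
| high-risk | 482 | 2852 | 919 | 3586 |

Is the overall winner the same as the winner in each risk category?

Yes

Low-risk: Program B 139/155 = 89.7%, the CBT program 207/216 = 95.8% → the CBT program
High-risk: Program B 482/2852 = 16.9%, the CBT program 919/3586 = 25.6% → the CBT program
Overall: Program B 621/3007 = 20.7%, the CBT program 1126/3802 = 29.6% → the CBT program
The CBT program wins overall and in every risk group — no reversal.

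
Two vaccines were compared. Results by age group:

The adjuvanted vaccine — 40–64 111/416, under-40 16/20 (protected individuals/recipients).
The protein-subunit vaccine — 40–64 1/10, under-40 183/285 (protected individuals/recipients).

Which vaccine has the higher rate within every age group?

the adjuvanted vaccine

40–64: the adjuvanted vaccine 111/416 = 26.7%, the protein-subunit vaccine 1/10 = 10.0% → the adjuvanted vaccine
Under-40: the adjuvanted vaccine 16/20 = 80.0%, the protein-subunit vaccine 183/285 = 64.2% → the adjuvanted vaccine
The adjuvanted vaccine has the higher rate in both groups.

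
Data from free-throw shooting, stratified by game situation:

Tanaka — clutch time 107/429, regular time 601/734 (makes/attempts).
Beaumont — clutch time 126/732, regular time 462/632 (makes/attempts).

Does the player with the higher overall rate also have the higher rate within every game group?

Yes

Clutch time: Tanaka 107/429 = 24.9%, Beaumont 126/732 = 17.2% → Tanaka
Regular time: Tanaka 601/734 = 81.9%, Beaumont 462/632 = 73.1% → Tanaka
Overall: Tanaka 708/1163 = 60.9%, Beaumont 588/1364 = 43.1% → Tanaka
Tanaka wins overall and in every game group — no reversal.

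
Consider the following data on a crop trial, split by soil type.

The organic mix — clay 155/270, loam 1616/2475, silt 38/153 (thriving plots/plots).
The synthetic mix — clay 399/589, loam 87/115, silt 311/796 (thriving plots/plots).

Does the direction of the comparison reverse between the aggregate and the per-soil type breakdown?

Clay: the organic mix 155/270 = 57.4%, the synthetic mix 399/589 = 67.7% → the synthetic mix
Loam: the organic mix 1616/2475 = 65.3%, the synthetic mix 87/115 = 75.7% → the synthetic mix
Silt: the organic mix 38/153 = 24.8%, the synthetic mix 311/796 = 39.1% → the synthetic mix
Overall: the organic mix 1809/2898 = 62.4%, the synthetic mix 797/1500 = 53.1% → the organic mix
The synthetic mix wins each soil group but the organic mix wins overall — the comparison reverses. The synthetic mix's plots skew toward silt, which has a lower base rate.

Yes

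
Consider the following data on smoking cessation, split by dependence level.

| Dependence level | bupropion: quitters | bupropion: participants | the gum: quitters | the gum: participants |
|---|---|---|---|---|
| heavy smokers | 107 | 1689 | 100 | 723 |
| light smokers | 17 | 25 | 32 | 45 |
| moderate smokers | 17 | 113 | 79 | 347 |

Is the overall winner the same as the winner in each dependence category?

Heavy smokers: bupropion 107/1689 = 6.3%, the gum 100/723 = 13.8% → the gum
Light smokers: bupropion 17/25 = 68.0%, the gum 32/45 = 71.1% → the gum
Moderate smokers: bupropion 17/113 = 15.0%, the gum 79/347 = 22.8% → the gum
Overall: bupropion 141/1827 = 7.7%, the gum 211/1115 = 18.9% → the gum
The gum wins overall and in every dependence group — no reversal.

Yes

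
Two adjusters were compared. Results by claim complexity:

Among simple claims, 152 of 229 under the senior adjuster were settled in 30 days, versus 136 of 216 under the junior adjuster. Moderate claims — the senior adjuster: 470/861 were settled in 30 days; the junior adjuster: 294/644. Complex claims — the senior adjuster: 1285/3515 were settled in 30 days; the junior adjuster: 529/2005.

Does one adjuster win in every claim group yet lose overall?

Simple: the senior adjuster 152/229 = 66.4%, the junior adjuster 136/216 = 63.0% → the senior adjuster
Moderate: the senior adjuster 470/861 = 54.6%, the junior adjuster 294/644 = 45.7% → the senior adjuster
Complex: the senior adjuster 1285/3515 = 36.6%, the junior adjuster 529/2005 = 26.4% → the senior adjuster
Overall: the senior adjuster 1907/4605 = 41.4%, the junior adjuster 959/2865 = 33.5% → the senior adjuster
The senior adjuster wins overall and in every claim group — no reversal.

No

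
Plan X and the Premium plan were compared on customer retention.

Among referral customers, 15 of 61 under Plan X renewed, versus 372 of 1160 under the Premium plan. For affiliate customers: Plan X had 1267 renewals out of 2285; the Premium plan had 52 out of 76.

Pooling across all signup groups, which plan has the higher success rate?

Referral: Plan X 15/61 = 24.6%, the Premium plan 372/1160 = 32.1% → the Premium plan
Affiliate: Plan X 1267/2285 = 55.4%, the Premium plan 52/76 = 68.4% → the Premium plan
Overall: Plan X 1282/2346 = 54.6%, the Premium plan 424/1236 = 34.3% → Plan X
(The Premium plan wins every signup group but Plan X wins overall — the Premium plan's customers skew toward the low-rate referral group.)

Plan X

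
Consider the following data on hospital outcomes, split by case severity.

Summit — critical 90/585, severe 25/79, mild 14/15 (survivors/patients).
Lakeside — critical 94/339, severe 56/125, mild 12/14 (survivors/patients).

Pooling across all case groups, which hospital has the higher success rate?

Critical: Summit 90/585 = 15.4%, Lakeside 94/339 = 27.7% → Lakeside
Severe: Summit 25/79 = 31.6%, Lakeside 56/125 = 44.8% → Lakeside
Mild: Summit 14/15 = 93.3%, Lakeside 12/14 = 85.7% → Summit
Overall: Summit 129/679 = 19.0%, Lakeside 162/478 = 33.9% → Lakeside
(Neither sweeps every case group, but Lakeside has the higher pooled rate.)

Lakeside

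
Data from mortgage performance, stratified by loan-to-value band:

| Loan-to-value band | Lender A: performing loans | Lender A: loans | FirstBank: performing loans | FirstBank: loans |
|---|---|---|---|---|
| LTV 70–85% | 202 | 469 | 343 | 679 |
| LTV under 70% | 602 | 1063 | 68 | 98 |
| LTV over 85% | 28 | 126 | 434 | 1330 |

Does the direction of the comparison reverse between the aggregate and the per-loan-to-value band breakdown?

Yes

LTV 70–85%: Lender A 202/469 = 43.1%, FirstBank 343/679 = 50.5% → FirstBank
LTV under 70%: Lender A 602/1063 = 56.6%, FirstBank 68/98 = 69.4% → FirstBank
LTV over 85%: Lender A 28/126 = 22.2%, FirstBank 434/1330 = 32.6% → FirstBank
Overall: Lender A 832/1658 = 50.2%, FirstBank 845/2107 = 40.1% → Lender A
FirstBank wins each loan-to-value group but Lender A wins overall — the comparison reverses. FirstBank's loans skew toward LTV over 85%, which has a lower base rate.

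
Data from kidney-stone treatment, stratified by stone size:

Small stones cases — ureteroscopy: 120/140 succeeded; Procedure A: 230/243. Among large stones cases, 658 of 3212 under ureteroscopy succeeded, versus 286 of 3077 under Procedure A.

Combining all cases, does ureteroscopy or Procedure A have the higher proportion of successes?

Small stones: ureteroscopy 120/140 = 85.7%, Procedure A 230/243 = 94.7% → Procedure A
Large stones: ureteroscopy 658/3212 = 20.5%, Procedure A 286/3077 = 9.3% → ureteroscopy
Overall: ureteroscopy 778/3352 = 23.2%, Procedure A 516/3320 = 15.5% → ureteroscopy
(Neither sweeps every stone group, but ureteroscopy has the higher pooled rate.)

ureteroscopy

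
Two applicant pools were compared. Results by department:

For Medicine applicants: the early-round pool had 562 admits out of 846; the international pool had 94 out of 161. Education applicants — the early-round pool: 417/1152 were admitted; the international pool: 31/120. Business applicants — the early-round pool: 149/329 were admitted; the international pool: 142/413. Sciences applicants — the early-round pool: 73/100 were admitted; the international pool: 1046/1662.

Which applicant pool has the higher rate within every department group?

the early-round pool

Medicine: the early-round pool 562/846 = 66.4%, the international pool 94/161 = 58.4% → the early-round pool
Education: the early-round pool 417/1152 = 36.2%, the international pool 31/120 = 25.8% → the early-round pool
Business: the early-round pool 149/329 = 45.3%, the international pool 142/413 = 34.4% → the early-round pool
Sciences: the early-round pool 73/100 = 73.0%, the international pool 1046/1662 = 62.9% → the early-round pool
The early-round pool has the higher rate in all 4 groups.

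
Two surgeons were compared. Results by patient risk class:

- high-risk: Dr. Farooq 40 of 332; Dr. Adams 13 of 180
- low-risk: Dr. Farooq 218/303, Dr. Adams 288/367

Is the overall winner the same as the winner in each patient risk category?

High-risk: Dr. Farooq 40/332 = 12.0%, Dr. Adams 13/180 = 7.2% → Dr. Farooq
Low-risk: Dr. Farooq 218/303 = 71.9%, Dr. Adams 288/367 = 78.5% → Dr. Adams
Overall: Dr. Farooq 258/635 = 40.6%, Dr. Adams 301/547 = 55.0% → Dr. Adams
Neither sweeps: Dr. Farooq wins 1 of 2 groups, Dr. Adams wins 1. Dr. Adams wins overall but not every group — no Simpson reversal.

No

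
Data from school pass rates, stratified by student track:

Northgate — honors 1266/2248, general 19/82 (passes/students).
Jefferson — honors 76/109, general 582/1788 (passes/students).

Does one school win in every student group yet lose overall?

Honors: Northgate 1266/2248 = 56.3%, Jefferson 76/109 = 69.7% → Jefferson
General: Northgate 19/82 = 23.2%, Jefferson 582/1788 = 32.6% → Jefferson
Overall: Northgate 1285/2330 = 55.2%, Jefferson 658/1897 = 34.7% → Northgate
Jefferson wins each student group but Northgate wins overall — the comparison reverses. Jefferson's students skew toward general, which has a lower base rate.

Yes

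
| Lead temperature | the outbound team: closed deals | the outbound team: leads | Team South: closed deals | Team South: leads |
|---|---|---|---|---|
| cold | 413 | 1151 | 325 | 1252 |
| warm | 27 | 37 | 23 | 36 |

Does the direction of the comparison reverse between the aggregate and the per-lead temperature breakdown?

Cold: the outbound team 413/1151 = 35.9%, Team South 325/1252 = 26.0% → the outbound team
Warm: the outbound team 27/37 = 73.0%, Team South 23/36 = 63.9% → the outbound team
Overall: the outbound team 440/1188 = 37.0%, Team South 348/1288 = 27.0% → the outbound team
The outbound team wins overall and in every lead group — no reversal.

No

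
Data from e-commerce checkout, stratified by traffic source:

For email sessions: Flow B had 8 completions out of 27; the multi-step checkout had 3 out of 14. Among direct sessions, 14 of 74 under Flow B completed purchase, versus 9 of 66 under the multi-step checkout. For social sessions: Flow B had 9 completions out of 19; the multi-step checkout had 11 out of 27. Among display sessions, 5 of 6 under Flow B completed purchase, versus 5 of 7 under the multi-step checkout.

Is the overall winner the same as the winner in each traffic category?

Yes

Email: Flow B 8/27 = 29.6%, the multi-step checkout 3/14 = 21.4% → Flow B
Direct: Flow B 14/74 = 18.9%, the multi-step checkout 9/66 = 13.6% → Flow B
Social: Flow B 9/19 = 47.4%, the multi-step checkout 11/27 = 40.7% → Flow B
Display: Flow B 5/6 = 83.3%, the multi-step checkout 5/7 = 71.4% → Flow B
Overall: Flow B 36/126 = 28.6%, the multi-step checkout 28/114 = 24.6% → Flow B
Flow B wins overall and in every traffic group — no reversal.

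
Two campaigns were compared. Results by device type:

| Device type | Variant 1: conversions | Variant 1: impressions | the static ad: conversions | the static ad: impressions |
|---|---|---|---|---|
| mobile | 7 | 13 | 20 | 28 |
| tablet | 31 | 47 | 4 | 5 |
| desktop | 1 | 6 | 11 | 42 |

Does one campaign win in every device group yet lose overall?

Yes

Mobile: Variant 1 7/13 = 53.8%, the static ad 20/28 = 71.4% → the static ad
Tablet: Variant 1 31/47 = 66.0%, the static ad 4/5 = 80.0% → the static ad
Desktop: Variant 1 1/6 = 16.7%, the static ad 11/42 = 26.2% → the static ad
Overall: Variant 1 39/66 = 59.1%, the static ad 35/75 = 46.7% → Variant 1
The static ad wins each device group but Variant 1 wins overall — the comparison reverses. The static ad's impressions skew toward desktop, which has a lower base rate.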